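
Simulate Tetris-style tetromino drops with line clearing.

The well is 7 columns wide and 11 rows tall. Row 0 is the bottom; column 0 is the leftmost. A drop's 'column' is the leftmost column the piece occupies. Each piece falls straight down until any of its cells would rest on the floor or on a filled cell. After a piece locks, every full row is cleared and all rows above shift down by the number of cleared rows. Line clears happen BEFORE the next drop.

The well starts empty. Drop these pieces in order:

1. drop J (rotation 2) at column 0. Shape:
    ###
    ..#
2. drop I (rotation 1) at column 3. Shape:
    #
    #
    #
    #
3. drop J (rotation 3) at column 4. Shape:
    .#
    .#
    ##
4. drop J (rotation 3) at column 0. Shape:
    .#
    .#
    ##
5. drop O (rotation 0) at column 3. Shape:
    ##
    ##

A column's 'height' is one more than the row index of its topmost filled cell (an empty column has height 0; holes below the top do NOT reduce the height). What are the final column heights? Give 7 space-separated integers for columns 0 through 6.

Answer: 3 5 2 6 6 3 0

Derivation:
Drop 1: J rot2 at col 0 lands with bottom-row=0; cleared 0 line(s) (total 0); column heights now [2 2 2 0 0 0 0], max=2
Drop 2: I rot1 at col 3 lands with bottom-row=0; cleared 0 line(s) (total 0); column heights now [2 2 2 4 0 0 0], max=4
Drop 3: J rot3 at col 4 lands with bottom-row=0; cleared 0 line(s) (total 0); column heights now [2 2 2 4 1 3 0], max=4
Drop 4: J rot3 at col 0 lands with bottom-row=2; cleared 0 line(s) (total 0); column heights now [3 5 2 4 1 3 0], max=5
Drop 5: O rot0 at col 3 lands with bottom-row=4; cleared 0 line(s) (total 0); column heights now [3 5 2 6 6 3 0], max=6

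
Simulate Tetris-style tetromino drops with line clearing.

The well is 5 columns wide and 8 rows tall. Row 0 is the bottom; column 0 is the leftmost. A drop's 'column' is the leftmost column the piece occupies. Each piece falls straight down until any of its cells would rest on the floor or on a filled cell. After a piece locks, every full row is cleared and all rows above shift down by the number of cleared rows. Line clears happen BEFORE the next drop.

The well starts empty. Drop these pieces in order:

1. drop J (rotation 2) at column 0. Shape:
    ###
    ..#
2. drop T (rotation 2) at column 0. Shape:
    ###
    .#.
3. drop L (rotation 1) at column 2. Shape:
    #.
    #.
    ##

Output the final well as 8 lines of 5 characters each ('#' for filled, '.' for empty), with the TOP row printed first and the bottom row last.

Drop 1: J rot2 at col 0 lands with bottom-row=0; cleared 0 line(s) (total 0); column heights now [2 2 2 0 0], max=2
Drop 2: T rot2 at col 0 lands with bottom-row=2; cleared 0 line(s) (total 0); column heights now [4 4 4 0 0], max=4
Drop 3: L rot1 at col 2 lands with bottom-row=4; cleared 0 line(s) (total 0); column heights now [4 4 7 5 0], max=7

Answer: .....
..#..
..#..
..##.
###..
.#...
###..
..#..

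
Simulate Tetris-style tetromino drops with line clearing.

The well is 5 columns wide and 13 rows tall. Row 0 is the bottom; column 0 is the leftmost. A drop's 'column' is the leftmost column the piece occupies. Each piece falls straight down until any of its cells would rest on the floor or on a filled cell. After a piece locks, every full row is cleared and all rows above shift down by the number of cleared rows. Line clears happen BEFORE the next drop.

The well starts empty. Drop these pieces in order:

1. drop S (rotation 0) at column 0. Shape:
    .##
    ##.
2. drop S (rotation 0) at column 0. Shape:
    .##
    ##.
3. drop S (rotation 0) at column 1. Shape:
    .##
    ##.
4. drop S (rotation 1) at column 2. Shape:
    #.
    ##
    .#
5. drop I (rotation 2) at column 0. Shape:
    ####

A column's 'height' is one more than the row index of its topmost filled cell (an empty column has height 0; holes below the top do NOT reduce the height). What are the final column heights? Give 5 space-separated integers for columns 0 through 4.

Answer: 10 10 10 10 0

Derivation:
Drop 1: S rot0 at col 0 lands with bottom-row=0; cleared 0 line(s) (total 0); column heights now [1 2 2 0 0], max=2
Drop 2: S rot0 at col 0 lands with bottom-row=2; cleared 0 line(s) (total 0); column heights now [3 4 4 0 0], max=4
Drop 3: S rot0 at col 1 lands with bottom-row=4; cleared 0 line(s) (total 0); column heights now [3 5 6 6 0], max=6
Drop 4: S rot1 at col 2 lands with bottom-row=6; cleared 0 line(s) (total 0); column heights now [3 5 9 8 0], max=9
Drop 5: I rot2 at col 0 lands with bottom-row=9; cleared 0 line(s) (total 0); column heights now [10 10 10 10 0], max=10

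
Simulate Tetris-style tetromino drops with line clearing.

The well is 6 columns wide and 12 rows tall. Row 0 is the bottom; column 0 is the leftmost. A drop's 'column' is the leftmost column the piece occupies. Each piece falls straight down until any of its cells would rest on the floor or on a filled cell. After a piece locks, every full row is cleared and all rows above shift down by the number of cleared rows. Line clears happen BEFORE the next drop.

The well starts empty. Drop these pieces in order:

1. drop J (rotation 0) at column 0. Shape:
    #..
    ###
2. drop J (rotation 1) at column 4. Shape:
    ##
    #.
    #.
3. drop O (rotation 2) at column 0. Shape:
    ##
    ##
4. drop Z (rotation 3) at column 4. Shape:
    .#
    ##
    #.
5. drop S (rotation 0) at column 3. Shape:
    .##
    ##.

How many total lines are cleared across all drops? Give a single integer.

Answer: 0

Derivation:
Drop 1: J rot0 at col 0 lands with bottom-row=0; cleared 0 line(s) (total 0); column heights now [2 1 1 0 0 0], max=2
Drop 2: J rot1 at col 4 lands with bottom-row=0; cleared 0 line(s) (total 0); column heights now [2 1 1 0 3 3], max=3
Drop 3: O rot2 at col 0 lands with bottom-row=2; cleared 0 line(s) (total 0); column heights now [4 4 1 0 3 3], max=4
Drop 4: Z rot3 at col 4 lands with bottom-row=3; cleared 0 line(s) (total 0); column heights now [4 4 1 0 5 6], max=6
Drop 5: S rot0 at col 3 lands with bottom-row=5; cleared 0 line(s) (total 0); column heights now [4 4 1 6 7 7], max=7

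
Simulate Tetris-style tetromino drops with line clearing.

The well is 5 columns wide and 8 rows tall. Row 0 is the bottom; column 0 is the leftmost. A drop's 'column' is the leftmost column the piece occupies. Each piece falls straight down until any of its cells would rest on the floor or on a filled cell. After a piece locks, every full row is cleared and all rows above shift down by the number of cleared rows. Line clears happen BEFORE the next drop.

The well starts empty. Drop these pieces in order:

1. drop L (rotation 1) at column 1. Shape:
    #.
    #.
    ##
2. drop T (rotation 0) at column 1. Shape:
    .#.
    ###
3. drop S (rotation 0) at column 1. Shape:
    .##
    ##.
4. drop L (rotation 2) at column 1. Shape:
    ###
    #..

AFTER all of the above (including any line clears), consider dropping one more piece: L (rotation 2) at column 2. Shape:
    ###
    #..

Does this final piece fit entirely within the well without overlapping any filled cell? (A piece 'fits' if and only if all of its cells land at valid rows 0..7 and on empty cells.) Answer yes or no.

Drop 1: L rot1 at col 1 lands with bottom-row=0; cleared 0 line(s) (total 0); column heights now [0 3 1 0 0], max=3
Drop 2: T rot0 at col 1 lands with bottom-row=3; cleared 0 line(s) (total 0); column heights now [0 4 5 4 0], max=5
Drop 3: S rot0 at col 1 lands with bottom-row=5; cleared 0 line(s) (total 0); column heights now [0 6 7 7 0], max=7
Drop 4: L rot2 at col 1 lands with bottom-row=6; cleared 0 line(s) (total 0); column heights now [0 8 8 8 0], max=8
Test piece L rot2 at col 2 (width 3): heights before test = [0 8 8 8 0]; fits = False

Answer: no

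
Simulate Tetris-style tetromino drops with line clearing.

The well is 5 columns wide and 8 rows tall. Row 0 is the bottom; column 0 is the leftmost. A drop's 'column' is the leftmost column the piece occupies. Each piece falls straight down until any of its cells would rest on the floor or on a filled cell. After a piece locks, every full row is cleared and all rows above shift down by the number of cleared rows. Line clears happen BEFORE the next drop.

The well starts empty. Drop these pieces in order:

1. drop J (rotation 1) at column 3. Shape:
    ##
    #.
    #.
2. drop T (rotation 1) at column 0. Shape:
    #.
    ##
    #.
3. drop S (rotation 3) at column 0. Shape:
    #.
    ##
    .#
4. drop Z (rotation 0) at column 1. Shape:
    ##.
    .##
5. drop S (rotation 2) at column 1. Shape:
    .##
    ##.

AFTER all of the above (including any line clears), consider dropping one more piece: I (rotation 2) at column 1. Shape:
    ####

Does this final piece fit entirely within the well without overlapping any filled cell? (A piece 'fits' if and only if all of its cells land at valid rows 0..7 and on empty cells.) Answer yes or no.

Answer: yes

Derivation:
Drop 1: J rot1 at col 3 lands with bottom-row=0; cleared 0 line(s) (total 0); column heights now [0 0 0 3 3], max=3
Drop 2: T rot1 at col 0 lands with bottom-row=0; cleared 0 line(s) (total 0); column heights now [3 2 0 3 3], max=3
Drop 3: S rot3 at col 0 lands with bottom-row=2; cleared 0 line(s) (total 0); column heights now [5 4 0 3 3], max=5
Drop 4: Z rot0 at col 1 lands with bottom-row=3; cleared 0 line(s) (total 0); column heights now [5 5 5 4 3], max=5
Drop 5: S rot2 at col 1 lands with bottom-row=5; cleared 0 line(s) (total 0); column heights now [5 6 7 7 3], max=7
Test piece I rot2 at col 1 (width 4): heights before test = [5 6 7 7 3]; fits = True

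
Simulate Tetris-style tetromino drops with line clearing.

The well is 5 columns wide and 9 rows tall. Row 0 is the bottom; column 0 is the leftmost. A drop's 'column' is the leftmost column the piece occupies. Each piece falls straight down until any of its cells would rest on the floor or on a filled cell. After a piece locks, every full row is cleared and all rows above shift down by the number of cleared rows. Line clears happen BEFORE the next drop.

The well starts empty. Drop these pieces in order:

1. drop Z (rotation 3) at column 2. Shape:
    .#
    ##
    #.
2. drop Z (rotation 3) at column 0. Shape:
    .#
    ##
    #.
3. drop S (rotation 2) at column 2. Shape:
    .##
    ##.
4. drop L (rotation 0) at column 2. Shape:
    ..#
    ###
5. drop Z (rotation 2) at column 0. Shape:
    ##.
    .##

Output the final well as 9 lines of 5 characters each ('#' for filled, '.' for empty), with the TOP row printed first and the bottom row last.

Drop 1: Z rot3 at col 2 lands with bottom-row=0; cleared 0 line(s) (total 0); column heights now [0 0 2 3 0], max=3
Drop 2: Z rot3 at col 0 lands with bottom-row=0; cleared 0 line(s) (total 0); column heights now [2 3 2 3 0], max=3
Drop 3: S rot2 at col 2 lands with bottom-row=3; cleared 0 line(s) (total 0); column heights now [2 3 4 5 5], max=5
Drop 4: L rot0 at col 2 lands with bottom-row=5; cleared 0 line(s) (total 0); column heights now [2 3 6 6 7], max=7
Drop 5: Z rot2 at col 0 lands with bottom-row=6; cleared 0 line(s) (total 0); column heights now [8 8 7 6 7], max=8

Answer: .....
##...
.##.#
..###
...##
..##.
.#.#.
####.
#.#..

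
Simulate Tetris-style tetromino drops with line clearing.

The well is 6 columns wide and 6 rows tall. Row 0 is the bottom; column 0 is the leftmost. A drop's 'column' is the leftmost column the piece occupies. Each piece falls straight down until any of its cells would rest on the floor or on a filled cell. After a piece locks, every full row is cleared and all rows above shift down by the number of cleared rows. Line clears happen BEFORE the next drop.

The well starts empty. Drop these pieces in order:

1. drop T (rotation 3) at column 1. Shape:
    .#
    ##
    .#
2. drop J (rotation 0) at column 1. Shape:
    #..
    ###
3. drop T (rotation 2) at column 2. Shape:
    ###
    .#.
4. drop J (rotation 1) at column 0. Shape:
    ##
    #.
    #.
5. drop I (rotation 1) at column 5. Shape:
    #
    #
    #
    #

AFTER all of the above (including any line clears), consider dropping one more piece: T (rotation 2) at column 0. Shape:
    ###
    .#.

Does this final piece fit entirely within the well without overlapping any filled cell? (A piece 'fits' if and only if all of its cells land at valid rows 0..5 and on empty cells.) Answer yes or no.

Answer: no

Derivation:
Drop 1: T rot3 at col 1 lands with bottom-row=0; cleared 0 line(s) (total 0); column heights now [0 2 3 0 0 0], max=3
Drop 2: J rot0 at col 1 lands with bottom-row=3; cleared 0 line(s) (total 0); column heights now [0 5 4 4 0 0], max=5
Drop 3: T rot2 at col 2 lands with bottom-row=4; cleared 0 line(s) (total 0); column heights now [0 5 6 6 6 0], max=6
Drop 4: J rot1 at col 0 lands with bottom-row=3; cleared 0 line(s) (total 0); column heights now [6 6 6 6 6 0], max=6
Drop 5: I rot1 at col 5 lands with bottom-row=0; cleared 0 line(s) (total 0); column heights now [6 6 6 6 6 4], max=6
Test piece T rot2 at col 0 (width 3): heights before test = [6 6 6 6 6 4]; fits = False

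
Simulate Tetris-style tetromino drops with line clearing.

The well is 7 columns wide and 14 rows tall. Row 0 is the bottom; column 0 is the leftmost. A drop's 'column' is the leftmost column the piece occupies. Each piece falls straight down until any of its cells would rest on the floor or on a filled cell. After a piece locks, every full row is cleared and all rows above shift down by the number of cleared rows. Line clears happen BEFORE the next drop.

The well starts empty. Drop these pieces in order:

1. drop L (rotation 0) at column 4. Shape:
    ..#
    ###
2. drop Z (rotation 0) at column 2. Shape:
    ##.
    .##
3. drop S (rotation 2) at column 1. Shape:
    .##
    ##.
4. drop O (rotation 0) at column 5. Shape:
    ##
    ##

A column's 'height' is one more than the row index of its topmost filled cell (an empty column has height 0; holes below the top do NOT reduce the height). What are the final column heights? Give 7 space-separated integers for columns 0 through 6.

Answer: 0 4 5 5 2 4 4

Derivation:
Drop 1: L rot0 at col 4 lands with bottom-row=0; cleared 0 line(s) (total 0); column heights now [0 0 0 0 1 1 2], max=2
Drop 2: Z rot0 at col 2 lands with bottom-row=1; cleared 0 line(s) (total 0); column heights now [0 0 3 3 2 1 2], max=3
Drop 3: S rot2 at col 1 lands with bottom-row=3; cleared 0 line(s) (total 0); column heights now [0 4 5 5 2 1 2], max=5
Drop 4: O rot0 at col 5 lands with bottom-row=2; cleared 0 line(s) (total 0); column heights now [0 4 5 5 2 4 4], max=5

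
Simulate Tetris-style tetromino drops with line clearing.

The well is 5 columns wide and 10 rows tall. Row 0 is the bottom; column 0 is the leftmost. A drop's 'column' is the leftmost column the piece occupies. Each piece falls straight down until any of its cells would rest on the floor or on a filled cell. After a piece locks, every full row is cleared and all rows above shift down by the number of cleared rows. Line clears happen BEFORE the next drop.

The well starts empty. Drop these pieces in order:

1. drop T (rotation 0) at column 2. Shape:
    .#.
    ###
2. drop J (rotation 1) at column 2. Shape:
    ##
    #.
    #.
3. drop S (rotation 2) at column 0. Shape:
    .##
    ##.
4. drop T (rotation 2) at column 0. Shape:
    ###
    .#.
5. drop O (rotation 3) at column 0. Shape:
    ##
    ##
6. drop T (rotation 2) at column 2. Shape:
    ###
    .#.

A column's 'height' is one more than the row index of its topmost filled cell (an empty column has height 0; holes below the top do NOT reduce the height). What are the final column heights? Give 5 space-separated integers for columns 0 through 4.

Answer: 8 8 7 7 1

Derivation:
Drop 1: T rot0 at col 2 lands with bottom-row=0; cleared 0 line(s) (total 0); column heights now [0 0 1 2 1], max=2
Drop 2: J rot1 at col 2 lands with bottom-row=1; cleared 0 line(s) (total 0); column heights now [0 0 4 4 1], max=4
Drop 3: S rot2 at col 0 lands with bottom-row=3; cleared 0 line(s) (total 0); column heights now [4 5 5 4 1], max=5
Drop 4: T rot2 at col 0 lands with bottom-row=5; cleared 0 line(s) (total 0); column heights now [7 7 7 4 1], max=7
Drop 5: O rot3 at col 0 lands with bottom-row=7; cleared 0 line(s) (total 0); column heights now [9 9 7 4 1], max=9
Drop 6: T rot2 at col 2 lands with bottom-row=6; cleared 1 line(s) (total 1); column heights now [8 8 7 7 1], max=8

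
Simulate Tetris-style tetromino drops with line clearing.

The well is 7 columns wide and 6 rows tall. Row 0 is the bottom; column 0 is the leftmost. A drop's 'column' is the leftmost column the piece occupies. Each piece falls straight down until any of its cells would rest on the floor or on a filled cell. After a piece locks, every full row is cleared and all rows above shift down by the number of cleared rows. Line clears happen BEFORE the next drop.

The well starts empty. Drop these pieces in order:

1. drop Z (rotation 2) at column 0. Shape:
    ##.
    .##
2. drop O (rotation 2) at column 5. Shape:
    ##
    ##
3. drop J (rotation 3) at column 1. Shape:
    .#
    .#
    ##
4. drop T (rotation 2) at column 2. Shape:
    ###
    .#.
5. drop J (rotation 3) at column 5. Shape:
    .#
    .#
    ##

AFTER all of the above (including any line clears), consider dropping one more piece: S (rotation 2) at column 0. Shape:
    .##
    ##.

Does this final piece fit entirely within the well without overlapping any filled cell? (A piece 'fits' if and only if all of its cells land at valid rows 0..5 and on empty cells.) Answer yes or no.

Drop 1: Z rot2 at col 0 lands with bottom-row=0; cleared 0 line(s) (total 0); column heights now [2 2 1 0 0 0 0], max=2
Drop 2: O rot2 at col 5 lands with bottom-row=0; cleared 0 line(s) (total 0); column heights now [2 2 1 0 0 2 2], max=2
Drop 3: J rot3 at col 1 lands with bottom-row=2; cleared 0 line(s) (total 0); column heights now [2 3 5 0 0 2 2], max=5
Drop 4: T rot2 at col 2 lands with bottom-row=4; cleared 0 line(s) (total 0); column heights now [2 3 6 6 6 2 2], max=6
Drop 5: J rot3 at col 5 lands with bottom-row=2; cleared 0 line(s) (total 0); column heights now [2 3 6 6 6 3 5], max=6
Test piece S rot2 at col 0 (width 3): heights before test = [2 3 6 6 6 3 5]; fits = False

Answer: no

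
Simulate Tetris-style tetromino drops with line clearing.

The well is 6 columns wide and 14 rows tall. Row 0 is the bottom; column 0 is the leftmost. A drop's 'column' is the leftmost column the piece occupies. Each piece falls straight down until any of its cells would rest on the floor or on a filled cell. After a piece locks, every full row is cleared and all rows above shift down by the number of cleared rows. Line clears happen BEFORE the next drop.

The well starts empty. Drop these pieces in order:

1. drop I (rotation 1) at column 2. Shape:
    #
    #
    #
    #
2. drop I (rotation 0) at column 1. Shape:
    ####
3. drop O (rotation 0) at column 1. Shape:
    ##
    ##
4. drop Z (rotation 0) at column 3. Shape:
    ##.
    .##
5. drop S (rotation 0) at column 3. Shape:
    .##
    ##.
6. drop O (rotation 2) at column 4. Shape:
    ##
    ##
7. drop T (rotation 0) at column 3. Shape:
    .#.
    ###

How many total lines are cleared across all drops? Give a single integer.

Drop 1: I rot1 at col 2 lands with bottom-row=0; cleared 0 line(s) (total 0); column heights now [0 0 4 0 0 0], max=4
Drop 2: I rot0 at col 1 lands with bottom-row=4; cleared 0 line(s) (total 0); column heights now [0 5 5 5 5 0], max=5
Drop 3: O rot0 at col 1 lands with bottom-row=5; cleared 0 line(s) (total 0); column heights now [0 7 7 5 5 0], max=7
Drop 4: Z rot0 at col 3 lands with bottom-row=5; cleared 0 line(s) (total 0); column heights now [0 7 7 7 7 6], max=7
Drop 5: S rot0 at col 3 lands with bottom-row=7; cleared 0 line(s) (total 0); column heights now [0 7 7 8 9 9], max=9
Drop 6: O rot2 at col 4 lands with bottom-row=9; cleared 0 line(s) (total 0); column heights now [0 7 7 8 11 11], max=11
Drop 7: T rot0 at col 3 lands with bottom-row=11; cleared 0 line(s) (total 0); column heights now [0 7 7 12 13 12], max=13

Answer: 0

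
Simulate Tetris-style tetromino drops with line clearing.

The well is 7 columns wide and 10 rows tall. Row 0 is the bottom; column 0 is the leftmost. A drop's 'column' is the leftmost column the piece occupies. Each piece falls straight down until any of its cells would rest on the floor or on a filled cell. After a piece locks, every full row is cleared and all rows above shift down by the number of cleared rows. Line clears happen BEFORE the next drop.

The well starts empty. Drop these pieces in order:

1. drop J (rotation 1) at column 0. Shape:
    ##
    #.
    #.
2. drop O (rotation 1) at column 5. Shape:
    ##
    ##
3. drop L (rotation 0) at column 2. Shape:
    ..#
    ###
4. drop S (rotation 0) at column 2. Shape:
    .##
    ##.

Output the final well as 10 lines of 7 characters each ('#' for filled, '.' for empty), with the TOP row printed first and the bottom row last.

Drop 1: J rot1 at col 0 lands with bottom-row=0; cleared 0 line(s) (total 0); column heights now [3 3 0 0 0 0 0], max=3
Drop 2: O rot1 at col 5 lands with bottom-row=0; cleared 0 line(s) (total 0); column heights now [3 3 0 0 0 2 2], max=3
Drop 3: L rot0 at col 2 lands with bottom-row=0; cleared 0 line(s) (total 0); column heights now [3 3 1 1 2 2 2], max=3
Drop 4: S rot0 at col 2 lands with bottom-row=1; cleared 0 line(s) (total 0); column heights now [3 3 2 3 3 2 2], max=3

Answer: .......
.......
.......
.......
.......
.......
.......
##.##..
#.#####
#.#####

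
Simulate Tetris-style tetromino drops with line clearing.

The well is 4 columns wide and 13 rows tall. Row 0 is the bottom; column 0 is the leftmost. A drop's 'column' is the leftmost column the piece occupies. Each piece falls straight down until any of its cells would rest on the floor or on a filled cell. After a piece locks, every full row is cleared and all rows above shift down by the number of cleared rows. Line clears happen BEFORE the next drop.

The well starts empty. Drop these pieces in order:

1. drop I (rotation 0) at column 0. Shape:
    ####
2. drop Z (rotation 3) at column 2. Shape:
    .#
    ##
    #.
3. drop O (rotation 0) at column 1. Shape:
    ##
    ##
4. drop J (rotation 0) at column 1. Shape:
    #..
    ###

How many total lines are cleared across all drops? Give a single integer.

Drop 1: I rot0 at col 0 lands with bottom-row=0; cleared 1 line(s) (total 1); column heights now [0 0 0 0], max=0
Drop 2: Z rot3 at col 2 lands with bottom-row=0; cleared 0 line(s) (total 1); column heights now [0 0 2 3], max=3
Drop 3: O rot0 at col 1 lands with bottom-row=2; cleared 0 line(s) (total 1); column heights now [0 4 4 3], max=4
Drop 4: J rot0 at col 1 lands with bottom-row=4; cleared 0 line(s) (total 1); column heights now [0 6 5 5], max=6

Answer: 1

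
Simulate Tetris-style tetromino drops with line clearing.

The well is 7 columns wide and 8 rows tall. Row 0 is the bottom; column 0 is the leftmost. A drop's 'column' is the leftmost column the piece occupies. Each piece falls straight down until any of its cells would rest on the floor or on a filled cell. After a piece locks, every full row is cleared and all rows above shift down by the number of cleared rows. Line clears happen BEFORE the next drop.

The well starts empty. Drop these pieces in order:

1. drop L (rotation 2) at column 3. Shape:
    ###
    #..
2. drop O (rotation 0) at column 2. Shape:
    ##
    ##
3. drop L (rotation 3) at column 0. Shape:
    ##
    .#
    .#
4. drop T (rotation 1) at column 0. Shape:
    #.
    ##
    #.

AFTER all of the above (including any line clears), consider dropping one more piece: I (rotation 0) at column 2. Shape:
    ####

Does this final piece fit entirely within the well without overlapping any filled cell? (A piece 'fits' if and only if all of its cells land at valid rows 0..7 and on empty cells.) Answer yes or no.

Drop 1: L rot2 at col 3 lands with bottom-row=0; cleared 0 line(s) (total 0); column heights now [0 0 0 2 2 2 0], max=2
Drop 2: O rot0 at col 2 lands with bottom-row=2; cleared 0 line(s) (total 0); column heights now [0 0 4 4 2 2 0], max=4
Drop 3: L rot3 at col 0 lands with bottom-row=0; cleared 0 line(s) (total 0); column heights now [3 3 4 4 2 2 0], max=4
Drop 4: T rot1 at col 0 lands with bottom-row=3; cleared 0 line(s) (total 0); column heights now [6 5 4 4 2 2 0], max=6
Test piece I rot0 at col 2 (width 4): heights before test = [6 5 4 4 2 2 0]; fits = True

Answer: yes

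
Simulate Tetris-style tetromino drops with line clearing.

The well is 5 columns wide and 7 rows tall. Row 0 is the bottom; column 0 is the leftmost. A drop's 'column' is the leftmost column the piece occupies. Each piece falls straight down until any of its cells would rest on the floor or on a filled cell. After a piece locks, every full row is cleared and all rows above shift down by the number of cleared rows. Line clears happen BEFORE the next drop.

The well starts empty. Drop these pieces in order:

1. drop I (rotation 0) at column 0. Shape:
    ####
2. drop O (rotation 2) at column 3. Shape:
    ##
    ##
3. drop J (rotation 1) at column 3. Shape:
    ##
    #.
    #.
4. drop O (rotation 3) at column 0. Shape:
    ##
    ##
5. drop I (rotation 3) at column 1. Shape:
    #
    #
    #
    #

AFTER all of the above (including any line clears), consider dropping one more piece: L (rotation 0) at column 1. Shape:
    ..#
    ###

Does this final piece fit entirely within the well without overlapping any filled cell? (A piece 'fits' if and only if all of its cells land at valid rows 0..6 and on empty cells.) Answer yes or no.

Drop 1: I rot0 at col 0 lands with bottom-row=0; cleared 0 line(s) (total 0); column heights now [1 1 1 1 0], max=1
Drop 2: O rot2 at col 3 lands with bottom-row=1; cleared 0 line(s) (total 0); column heights now [1 1 1 3 3], max=3
Drop 3: J rot1 at col 3 lands with bottom-row=3; cleared 0 line(s) (total 0); column heights now [1 1 1 6 6], max=6
Drop 4: O rot3 at col 0 lands with bottom-row=1; cleared 0 line(s) (total 0); column heights now [3 3 1 6 6], max=6
Drop 5: I rot3 at col 1 lands with bottom-row=3; cleared 0 line(s) (total 0); column heights now [3 7 1 6 6], max=7
Test piece L rot0 at col 1 (width 3): heights before test = [3 7 1 6 6]; fits = False

Answer: no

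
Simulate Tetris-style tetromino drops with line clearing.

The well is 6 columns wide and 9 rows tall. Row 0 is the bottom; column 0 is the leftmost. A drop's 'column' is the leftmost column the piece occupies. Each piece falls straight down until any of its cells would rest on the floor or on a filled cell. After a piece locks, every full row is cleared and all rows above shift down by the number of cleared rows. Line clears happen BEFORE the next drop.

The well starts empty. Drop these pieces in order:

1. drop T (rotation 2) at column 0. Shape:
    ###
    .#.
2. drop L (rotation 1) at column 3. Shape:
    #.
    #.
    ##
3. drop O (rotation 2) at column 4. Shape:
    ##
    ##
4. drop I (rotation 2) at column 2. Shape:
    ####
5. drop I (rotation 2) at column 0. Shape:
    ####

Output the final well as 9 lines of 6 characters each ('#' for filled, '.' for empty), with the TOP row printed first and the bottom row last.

Drop 1: T rot2 at col 0 lands with bottom-row=0; cleared 0 line(s) (total 0); column heights now [2 2 2 0 0 0], max=2
Drop 2: L rot1 at col 3 lands with bottom-row=0; cleared 0 line(s) (total 0); column heights now [2 2 2 3 1 0], max=3
Drop 3: O rot2 at col 4 lands with bottom-row=1; cleared 1 line(s) (total 1); column heights now [0 1 0 2 2 2], max=2
Drop 4: I rot2 at col 2 lands with bottom-row=2; cleared 0 line(s) (total 1); column heights now [0 1 3 3 3 3], max=3
Drop 5: I rot2 at col 0 lands with bottom-row=3; cleared 0 line(s) (total 1); column heights now [4 4 4 4 3 3], max=4

Answer: ......
......
......
......
......
####..
..####
...###
.#.##.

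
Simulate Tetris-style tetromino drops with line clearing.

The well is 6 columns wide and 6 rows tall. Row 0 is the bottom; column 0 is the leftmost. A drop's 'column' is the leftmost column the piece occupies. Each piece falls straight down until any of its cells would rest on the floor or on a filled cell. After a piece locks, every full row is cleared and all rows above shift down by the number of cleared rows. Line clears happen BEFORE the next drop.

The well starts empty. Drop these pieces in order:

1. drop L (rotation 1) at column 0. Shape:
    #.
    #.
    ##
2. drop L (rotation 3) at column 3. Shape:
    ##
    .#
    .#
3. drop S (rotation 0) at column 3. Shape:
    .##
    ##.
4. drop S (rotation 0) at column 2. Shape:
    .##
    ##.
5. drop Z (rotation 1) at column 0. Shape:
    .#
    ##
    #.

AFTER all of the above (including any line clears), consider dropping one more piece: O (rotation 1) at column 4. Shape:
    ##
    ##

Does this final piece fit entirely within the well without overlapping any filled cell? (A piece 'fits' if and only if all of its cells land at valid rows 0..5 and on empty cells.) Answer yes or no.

Answer: no

Derivation:
Drop 1: L rot1 at col 0 lands with bottom-row=0; cleared 0 line(s) (total 0); column heights now [3 1 0 0 0 0], max=3
Drop 2: L rot3 at col 3 lands with bottom-row=0; cleared 0 line(s) (total 0); column heights now [3 1 0 3 3 0], max=3
Drop 3: S rot0 at col 3 lands with bottom-row=3; cleared 0 line(s) (total 0); column heights now [3 1 0 4 5 5], max=5
Drop 4: S rot0 at col 2 lands with bottom-row=4; cleared 0 line(s) (total 0); column heights now [3 1 5 6 6 5], max=6
Drop 5: Z rot1 at col 0 lands with bottom-row=3; cleared 1 line(s) (total 1); column heights now [4 5 0 5 5 0], max=5
Test piece O rot1 at col 4 (width 2): heights before test = [4 5 0 5 5 0]; fits = False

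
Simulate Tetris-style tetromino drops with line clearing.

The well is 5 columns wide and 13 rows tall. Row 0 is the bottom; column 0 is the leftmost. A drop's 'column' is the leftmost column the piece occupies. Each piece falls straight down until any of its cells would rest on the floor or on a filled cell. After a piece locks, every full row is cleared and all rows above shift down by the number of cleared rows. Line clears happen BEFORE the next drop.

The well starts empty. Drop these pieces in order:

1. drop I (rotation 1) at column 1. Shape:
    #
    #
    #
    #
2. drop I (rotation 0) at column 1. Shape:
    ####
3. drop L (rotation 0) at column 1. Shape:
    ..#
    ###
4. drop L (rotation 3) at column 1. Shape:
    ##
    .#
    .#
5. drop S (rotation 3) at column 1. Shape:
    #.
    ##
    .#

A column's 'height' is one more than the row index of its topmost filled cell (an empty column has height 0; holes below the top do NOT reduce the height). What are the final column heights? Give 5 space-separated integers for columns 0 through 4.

Drop 1: I rot1 at col 1 lands with bottom-row=0; cleared 0 line(s) (total 0); column heights now [0 4 0 0 0], max=4
Drop 2: I rot0 at col 1 lands with bottom-row=4; cleared 0 line(s) (total 0); column heights now [0 5 5 5 5], max=5
Drop 3: L rot0 at col 1 lands with bottom-row=5; cleared 0 line(s) (total 0); column heights now [0 6 6 7 5], max=7
Drop 4: L rot3 at col 1 lands with bottom-row=6; cleared 0 line(s) (total 0); column heights now [0 9 9 7 5], max=9
Drop 5: S rot3 at col 1 lands with bottom-row=9; cleared 0 line(s) (total 0); column heights now [0 12 11 7 5], max=12

Answer: 0 12 11 7 5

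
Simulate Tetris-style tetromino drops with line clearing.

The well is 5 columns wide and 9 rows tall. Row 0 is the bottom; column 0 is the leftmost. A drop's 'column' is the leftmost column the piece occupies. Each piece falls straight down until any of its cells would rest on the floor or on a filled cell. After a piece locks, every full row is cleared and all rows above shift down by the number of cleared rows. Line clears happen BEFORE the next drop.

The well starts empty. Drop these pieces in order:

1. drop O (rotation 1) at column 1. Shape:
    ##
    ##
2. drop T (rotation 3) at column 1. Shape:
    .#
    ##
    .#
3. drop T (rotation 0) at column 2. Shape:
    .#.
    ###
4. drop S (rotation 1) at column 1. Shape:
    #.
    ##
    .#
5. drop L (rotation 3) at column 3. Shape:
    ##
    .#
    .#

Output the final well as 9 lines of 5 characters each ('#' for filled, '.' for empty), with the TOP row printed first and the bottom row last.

Answer: .#.##
.##.#
..###
..###
..#..
.##..
..#..
.##..
.##..

Derivation:
Drop 1: O rot1 at col 1 lands with bottom-row=0; cleared 0 line(s) (total 0); column heights now [0 2 2 0 0], max=2
Drop 2: T rot3 at col 1 lands with bottom-row=2; cleared 0 line(s) (total 0); column heights now [0 4 5 0 0], max=5
Drop 3: T rot0 at col 2 lands with bottom-row=5; cleared 0 line(s) (total 0); column heights now [0 4 6 7 6], max=7
Drop 4: S rot1 at col 1 lands with bottom-row=6; cleared 0 line(s) (total 0); column heights now [0 9 8 7 6], max=9
Drop 5: L rot3 at col 3 lands with bottom-row=6; cleared 0 line(s) (total 0); column heights now [0 9 8 9 9], max=9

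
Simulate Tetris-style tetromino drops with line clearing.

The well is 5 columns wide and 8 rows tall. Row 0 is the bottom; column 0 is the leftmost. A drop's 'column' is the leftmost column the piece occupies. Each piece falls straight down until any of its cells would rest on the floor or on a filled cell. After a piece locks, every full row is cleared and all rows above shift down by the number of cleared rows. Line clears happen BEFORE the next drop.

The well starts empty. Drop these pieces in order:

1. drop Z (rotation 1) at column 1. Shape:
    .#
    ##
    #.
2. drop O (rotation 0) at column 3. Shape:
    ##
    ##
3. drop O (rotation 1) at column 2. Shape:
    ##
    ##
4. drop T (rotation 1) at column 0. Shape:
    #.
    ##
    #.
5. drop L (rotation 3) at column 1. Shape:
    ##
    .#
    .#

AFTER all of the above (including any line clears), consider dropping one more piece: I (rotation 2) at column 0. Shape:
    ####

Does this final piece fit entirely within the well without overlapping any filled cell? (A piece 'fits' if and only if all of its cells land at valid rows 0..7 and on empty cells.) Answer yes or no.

Drop 1: Z rot1 at col 1 lands with bottom-row=0; cleared 0 line(s) (total 0); column heights now [0 2 3 0 0], max=3
Drop 2: O rot0 at col 3 lands with bottom-row=0; cleared 0 line(s) (total 0); column heights now [0 2 3 2 2], max=3
Drop 3: O rot1 at col 2 lands with bottom-row=3; cleared 0 line(s) (total 0); column heights now [0 2 5 5 2], max=5
Drop 4: T rot1 at col 0 lands with bottom-row=1; cleared 1 line(s) (total 1); column heights now [3 2 4 4 1], max=4
Drop 5: L rot3 at col 1 lands with bottom-row=4; cleared 0 line(s) (total 1); column heights now [3 7 7 4 1], max=7
Test piece I rot2 at col 0 (width 4): heights before test = [3 7 7 4 1]; fits = True

Answer: yes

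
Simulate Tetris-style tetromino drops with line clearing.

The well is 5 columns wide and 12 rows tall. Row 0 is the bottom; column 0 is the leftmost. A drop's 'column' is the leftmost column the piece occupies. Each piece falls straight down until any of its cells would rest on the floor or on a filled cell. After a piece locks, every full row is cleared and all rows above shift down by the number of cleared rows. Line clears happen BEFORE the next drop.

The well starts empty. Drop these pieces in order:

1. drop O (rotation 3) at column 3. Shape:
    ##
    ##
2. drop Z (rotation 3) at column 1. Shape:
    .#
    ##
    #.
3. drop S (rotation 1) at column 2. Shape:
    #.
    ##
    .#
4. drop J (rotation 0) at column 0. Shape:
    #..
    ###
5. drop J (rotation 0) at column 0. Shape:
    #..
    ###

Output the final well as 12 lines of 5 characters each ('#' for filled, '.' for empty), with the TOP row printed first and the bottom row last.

Drop 1: O rot3 at col 3 lands with bottom-row=0; cleared 0 line(s) (total 0); column heights now [0 0 0 2 2], max=2
Drop 2: Z rot3 at col 1 lands with bottom-row=0; cleared 0 line(s) (total 0); column heights now [0 2 3 2 2], max=3
Drop 3: S rot1 at col 2 lands with bottom-row=2; cleared 0 line(s) (total 0); column heights now [0 2 5 4 2], max=5
Drop 4: J rot0 at col 0 lands with bottom-row=5; cleared 0 line(s) (total 0); column heights now [7 6 6 4 2], max=7
Drop 5: J rot0 at col 0 lands with bottom-row=7; cleared 0 line(s) (total 0); column heights now [9 8 8 4 2], max=9

Answer: .....
.....
.....
#....
###..
#....
###..
..#..
..##.
..##.
.####
.#.##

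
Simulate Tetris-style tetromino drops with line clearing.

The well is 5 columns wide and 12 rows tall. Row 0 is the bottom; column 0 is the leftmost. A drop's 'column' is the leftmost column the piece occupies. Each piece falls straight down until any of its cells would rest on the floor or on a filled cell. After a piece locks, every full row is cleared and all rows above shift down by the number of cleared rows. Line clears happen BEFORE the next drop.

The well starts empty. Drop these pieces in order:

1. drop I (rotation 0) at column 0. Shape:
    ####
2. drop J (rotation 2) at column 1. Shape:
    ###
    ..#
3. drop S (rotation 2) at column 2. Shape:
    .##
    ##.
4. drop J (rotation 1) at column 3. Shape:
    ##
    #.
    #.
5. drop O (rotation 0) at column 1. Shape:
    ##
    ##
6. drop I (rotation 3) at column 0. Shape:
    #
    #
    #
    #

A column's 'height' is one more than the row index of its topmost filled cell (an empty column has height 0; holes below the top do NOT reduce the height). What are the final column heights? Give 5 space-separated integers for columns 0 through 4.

Drop 1: I rot0 at col 0 lands with bottom-row=0; cleared 0 line(s) (total 0); column heights now [1 1 1 1 0], max=1
Drop 2: J rot2 at col 1 lands with bottom-row=1; cleared 0 line(s) (total 0); column heights now [1 3 3 3 0], max=3
Drop 3: S rot2 at col 2 lands with bottom-row=3; cleared 0 line(s) (total 0); column heights now [1 3 4 5 5], max=5
Drop 4: J rot1 at col 3 lands with bottom-row=5; cleared 0 line(s) (total 0); column heights now [1 3 4 8 8], max=8
Drop 5: O rot0 at col 1 lands with bottom-row=4; cleared 0 line(s) (total 0); column heights now [1 6 6 8 8], max=8
Drop 6: I rot3 at col 0 lands with bottom-row=1; cleared 1 line(s) (total 1); column heights now [4 5 5 7 7], max=7

Answer: 4 5 5 7 7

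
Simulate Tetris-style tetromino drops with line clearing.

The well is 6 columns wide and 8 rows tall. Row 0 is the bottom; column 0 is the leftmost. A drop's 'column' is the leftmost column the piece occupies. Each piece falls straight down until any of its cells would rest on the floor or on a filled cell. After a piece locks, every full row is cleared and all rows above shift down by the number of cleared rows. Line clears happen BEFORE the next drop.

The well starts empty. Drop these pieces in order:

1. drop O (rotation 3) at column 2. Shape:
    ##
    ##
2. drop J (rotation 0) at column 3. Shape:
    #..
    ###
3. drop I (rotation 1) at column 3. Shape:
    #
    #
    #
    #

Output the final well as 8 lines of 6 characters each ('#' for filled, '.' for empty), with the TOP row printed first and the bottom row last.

Answer: ...#..
...#..
...#..
...#..
...#..
...###
..##..
..##..

Derivation:
Drop 1: O rot3 at col 2 lands with bottom-row=0; cleared 0 line(s) (total 0); column heights now [0 0 2 2 0 0], max=2
Drop 2: J rot0 at col 3 lands with bottom-row=2; cleared 0 line(s) (total 0); column heights now [0 0 2 4 3 3], max=4
Drop 3: I rot1 at col 3 lands with bottom-row=4; cleared 0 line(s) (total 0); column heights now [0 0 2 8 3 3], max=8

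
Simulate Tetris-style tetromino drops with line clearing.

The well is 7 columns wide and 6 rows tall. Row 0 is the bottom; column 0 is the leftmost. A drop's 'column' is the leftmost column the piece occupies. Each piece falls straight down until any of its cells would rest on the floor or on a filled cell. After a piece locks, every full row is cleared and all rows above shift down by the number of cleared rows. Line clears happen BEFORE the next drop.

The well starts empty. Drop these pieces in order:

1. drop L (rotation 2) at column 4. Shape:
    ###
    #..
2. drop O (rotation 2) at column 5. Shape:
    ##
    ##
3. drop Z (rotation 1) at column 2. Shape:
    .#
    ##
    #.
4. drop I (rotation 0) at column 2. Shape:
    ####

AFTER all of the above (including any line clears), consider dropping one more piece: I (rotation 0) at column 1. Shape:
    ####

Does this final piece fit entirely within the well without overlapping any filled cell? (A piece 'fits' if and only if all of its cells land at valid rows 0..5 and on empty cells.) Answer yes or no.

Drop 1: L rot2 at col 4 lands with bottom-row=0; cleared 0 line(s) (total 0); column heights now [0 0 0 0 2 2 2], max=2
Drop 2: O rot2 at col 5 lands with bottom-row=2; cleared 0 line(s) (total 0); column heights now [0 0 0 0 2 4 4], max=4
Drop 3: Z rot1 at col 2 lands with bottom-row=0; cleared 0 line(s) (total 0); column heights now [0 0 2 3 2 4 4], max=4
Drop 4: I rot0 at col 2 lands with bottom-row=4; cleared 0 line(s) (total 0); column heights now [0 0 5 5 5 5 4], max=5
Test piece I rot0 at col 1 (width 4): heights before test = [0 0 5 5 5 5 4]; fits = True

Answer: yes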